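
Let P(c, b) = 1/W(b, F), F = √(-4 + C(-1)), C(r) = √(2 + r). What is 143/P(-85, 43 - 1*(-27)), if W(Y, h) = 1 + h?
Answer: 143 + 143*I*√3 ≈ 143.0 + 247.68*I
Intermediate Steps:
F = I*√3 (F = √(-4 + √(2 - 1)) = √(-4 + √1) = √(-4 + 1) = √(-3) = I*√3 ≈ 1.732*I)
P(c, b) = 1/(1 + I*√3)
143/P(-85, 43 - 1*(-27)) = 143/(¼ - I*√3/4)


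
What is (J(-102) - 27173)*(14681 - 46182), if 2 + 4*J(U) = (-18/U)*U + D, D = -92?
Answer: 856858701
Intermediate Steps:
J(U) = -28 (J(U) = -1/2 + ((-18/U)*U - 92)/4 = -1/2 + (-18 - 92)/4 = -1/2 + (1/4)*(-110) = -1/2 - 55/2 = -28)
(J(-102) - 27173)*(14681 - 46182) = (-28 - 27173)*(14681 - 46182) = -27201*(-31501) = 856858701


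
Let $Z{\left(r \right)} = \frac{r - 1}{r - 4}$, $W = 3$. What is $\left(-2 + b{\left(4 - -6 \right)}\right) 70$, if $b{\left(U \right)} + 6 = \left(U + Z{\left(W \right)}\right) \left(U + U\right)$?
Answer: $10640$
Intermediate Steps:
$Z{\left(r \right)} = \frac{-1 + r}{-4 + r}$
$b{\left(U \right)} = -6 + 2 U \left(-2 + U\right)$ ($b{\left(U \right)} = -6 + \left(U + \frac{-1 + 3}{-4 + 3}\right) \left(U + U\right) = -6 + \left(U + \frac{1}{-1} \cdot 2\right) 2 U = -6 + \left(U - 2\right) 2 U = -6 + \left(-2 + U\right) 2 U = -6 + 2 U \left(-2 + U\right)$)
$\left(-2 + b{\left(4 - -6 \right)}\right) 70 = \left(-2 - \left(6 - 2 \left(4 - -6\right)^{2} + 4 \left(4 - -6\right)\right)\right) 70 = \left(-2 - \left(6 - 2 \left(4 + 6\right)^{2} + 4 \left(4 + 6\right)\right)\right) 70 = \left(-2 - \left(46 - 200\right)\right) 70 = \left(-2 - -154\right) 70 = \left(-2 + 154\right) 70 = 152 \cdot 70 = 10640$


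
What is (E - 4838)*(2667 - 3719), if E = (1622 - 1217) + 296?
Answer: 4352124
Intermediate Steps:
E = 701 (E = 405 + 296 = 701)
(E - 4838)*(2667 - 3719) = (701 - 4838)*(2667 - 3719) = -4137*(-1052) = 4352124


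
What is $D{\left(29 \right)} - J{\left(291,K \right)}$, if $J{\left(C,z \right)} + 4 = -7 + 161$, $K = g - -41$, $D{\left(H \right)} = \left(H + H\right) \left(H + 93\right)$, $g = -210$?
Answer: $6926$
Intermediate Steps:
$D{\left(H \right)} = 2 H \left(93 + H\right)$
$K = -169$ ($K = -210 - -41 = -210 + 41 = -169$)
$J{\left(C,z \right)} = 150$ ($J{\left(C,z \right)} = -4 + \left(-7 + 161\right) = -4 + 154 = 150$)
$D{\left(29 \right)} - J{\left(291,K \right)} = 2 \cdot 29 \left(93 + 29\right) - 150 = 2 \cdot 29 \cdot 122 - 150 = 7076 - 150 = 6926$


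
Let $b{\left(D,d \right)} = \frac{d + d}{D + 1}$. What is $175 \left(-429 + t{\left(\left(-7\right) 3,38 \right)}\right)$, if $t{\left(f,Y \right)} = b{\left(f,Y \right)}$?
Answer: $-75740$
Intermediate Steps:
$b{\left(D,d \right)} = \frac{2 d}{1 + D}$
$t{\left(f,Y \right)} = \frac{2 Y}{1 + f}$
$175 \left(-429 + t{\left(\left(-7\right) 3,38 \right)}\right) = 175 \left(-429 + 2 \cdot 38 \frac{1}{1 - 21}\right) = 175 \left(-429 + 2 \cdot 38 \frac{1}{-20}\right) = 175 \left(-429 + 2 \cdot 38 \left(- \frac{1}{20}\right)\right) = 175 \left(-429 - \frac{19}{5}\right) = 175 \left(- \frac{2164}{5}\right) = -75740$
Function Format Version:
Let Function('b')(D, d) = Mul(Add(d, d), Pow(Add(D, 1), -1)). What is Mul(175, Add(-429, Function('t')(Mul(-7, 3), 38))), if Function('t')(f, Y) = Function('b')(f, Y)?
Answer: -75740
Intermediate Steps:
Function('b')(D, d) = Mul(2, d, Pow(Add(1, D), -1)) (Function('b')(D, d) = Mul(Mul(2, d), Pow(Add(1, D), -1)) = Mul(2, d, Pow(Add(1, D), -1)))
Function('t')(f, Y) = Mul(2, Y, Pow(Add(1, f), -1))
Mul(175, Add(-429, Function('t')(Mul(-7, 3), 38))) = Mul(175, Add(-429, Mul(2, 38, Pow(Add(1, Mul(-7, 3)), -1)))) = Mul(175, Add(-429, Mul(2, 38, Pow(Add(1, -21), -1)))) = Mul(175, Add(-429, Mul(2, 38, Pow(-20, -1)))) = Mul(175, Add(-429, Mul(2, 38, Rational(-1, 20)))) = Mul(175, Add(-429, Rational(-19, 5))) = Mul(175, Rational(-2164, 5)) = -75740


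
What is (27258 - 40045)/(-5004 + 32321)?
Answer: -12787/27317 ≈ -0.46810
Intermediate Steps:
(27258 - 40045)/(-5004 + 32321) = -12787/27317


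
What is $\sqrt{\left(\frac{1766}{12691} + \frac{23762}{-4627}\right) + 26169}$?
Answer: $\frac{\sqrt{37575323486405061}}{1198393} \approx 161.75$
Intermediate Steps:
$\sqrt{\left(\frac{1766}{12691} + \frac{23762}{-4627}\right) + 26169} = \sqrt{\left(1766 \cdot \frac{1}{12691} + 23762 \left(- \frac{1}{4627}\right)\right) + 26169} = \sqrt{\left(\frac{1766}{12691} - \frac{23762}{4627}\right) + 26169} = \sqrt{- \frac{41913180}{8388751} + 26169} = \sqrt{\frac{219483311739}{8388751}} = \frac{\sqrt{37575323486405061}}{1198393}$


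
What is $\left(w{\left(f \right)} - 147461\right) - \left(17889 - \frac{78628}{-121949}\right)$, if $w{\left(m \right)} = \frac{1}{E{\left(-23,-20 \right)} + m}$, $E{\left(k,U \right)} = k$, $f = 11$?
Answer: $- \frac{241972271285}{1463388} \approx -1.6535 \cdot 10^{5}$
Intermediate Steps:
$w{\left(m \right)} = \frac{1}{-23 + m}$
$\left(w{\left(f \right)} - 147461\right) - \left(17889 - \frac{78628}{-121949}\right) = \left(\frac{1}{-23 + 11} - 147461\right) - \left(17889 - \frac{78628}{-121949}\right) = \left(\frac{1}{-12} - 147461\right) - \left(17889 - - \frac{78628}{121949}\right) = \left(- \frac{1}{12} - 147461\right) - \frac{2181624289}{121949} = - \frac{1769533}{12} - \frac{2181624289}{121949} = - \frac{241972271285}{1463388}$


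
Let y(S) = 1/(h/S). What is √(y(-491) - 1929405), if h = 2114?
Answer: I*√8622504265354/2114 ≈ 1389.0*I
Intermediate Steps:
y(S) = S/2114 (y(S) = 1/(2114/S) = S/2114)
√(y(-491) - 1929405) = √((1/2114)*(-491) - 1929405) = √(-491/2114 - 1929405) = √(-4078762661/2114) = I*√8622504265354/2114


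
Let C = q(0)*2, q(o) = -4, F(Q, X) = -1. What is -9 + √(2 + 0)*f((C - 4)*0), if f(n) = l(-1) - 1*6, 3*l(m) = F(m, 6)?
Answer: -9 - 19*√2/3 ≈ -17.957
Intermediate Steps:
l(m) = -⅓ (l(m) = (⅓)*(-1) = -⅓)
C = -8 (C = -4*2 = -8)
f(n) = -19/3 (f(n) = -⅓ - 1*6 = -⅓ - 6 = -19/3)
-9 + √(2 + 0)*f((C - 4)*0) = -9 + √(2 + 0)*(-19/3) = -9 + √2*(-19/3) = -9 - 19*√2/3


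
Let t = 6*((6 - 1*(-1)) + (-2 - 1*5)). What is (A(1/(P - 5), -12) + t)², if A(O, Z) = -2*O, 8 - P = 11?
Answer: 1/16 ≈ 0.062500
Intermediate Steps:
P = -3 (P = 8 - 1*11 = 8 - 11 = -3)
t = 0 (t = 6*((6 + 1) + (-2 - 5)) = 6*(7 - 7) = 6*0 = 0)
(A(1/(P - 5), -12) + t)² = (-2/(-3 - 5) + 0)² = (-2/(-8) + 0)² = (-2*(-⅛) + 0)² = (¼ + 0)² = (¼)² = 1/16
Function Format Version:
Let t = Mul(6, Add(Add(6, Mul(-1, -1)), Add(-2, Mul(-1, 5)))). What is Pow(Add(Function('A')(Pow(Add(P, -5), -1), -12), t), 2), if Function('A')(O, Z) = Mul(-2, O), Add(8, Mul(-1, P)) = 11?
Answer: Rational(1, 16) ≈ 0.062500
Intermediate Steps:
P = -3 (P = Add(8, Mul(-1, 11)) = Add(8, -11) = -3)
t = 0 (t = Mul(6, Add(Add(6, 1), Add(-2, -5))) = Mul(6, Add(7, -7)) = Mul(6, 0) = 0)
Pow(Add(Function('A')(Pow(Add(P, -5), -1), -12), t), 2) = Pow(Add(Mul(-2, Pow(Add(-3, -5), -1)), 0), 2) = Pow(Add(Mul(-2, Pow(-8, -1)), 0), 2) = Pow(Add(Mul(-2, Rational(-1, 8)), 0), 2) = Pow(Add(Rational(1, 4), 0), 2) = Pow(Rational(1, 4), 2) = Rational(1, 16)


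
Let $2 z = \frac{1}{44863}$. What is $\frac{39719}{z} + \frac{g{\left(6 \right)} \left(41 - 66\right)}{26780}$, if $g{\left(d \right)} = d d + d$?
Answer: $\frac{9543928689827}{2678} \approx 3.5638 \cdot 10^{9}$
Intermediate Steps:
$g{\left(d \right)} = d + d^{2}$ ($g{\left(d \right)} = d^{2} + d = d + d^{2}$)
$z = \frac{1}{89726}$ ($z = \frac{1}{2 \cdot 44863} = \frac{1}{2} \cdot \frac{1}{44863} = \frac{1}{89726} \approx 1.1145 \cdot 10^{-5}$)
$\frac{39719}{z} + \frac{g{\left(6 \right)} \left(41 - 66\right)}{26780} = 39719 \frac{1}{\frac{1}{89726}} + \frac{6 \left(1 + 6\right) \left(41 - 66\right)}{26780} = 39719 \cdot 89726 + 6 \cdot 7 \left(-25\right) \frac{1}{26780} = 3563826994 + 42 \left(-25\right) \frac{1}{26780} = 3563826994 - \frac{105}{2678} = \frac{9543928689827}{2678}$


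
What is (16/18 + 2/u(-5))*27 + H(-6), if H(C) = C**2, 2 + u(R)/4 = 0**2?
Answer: 213/4 ≈ 53.250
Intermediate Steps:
u(R) = -8 (u(R) = -8 + 4*0**2 = -8 + 4*0 = -8 + 0 = -8)
(16/18 + 2/u(-5))*27 + H(-6) = (16/18 + 2/(-8))*27 + (-6)**2 = (16*(1/18) + 2*(-1/8))*27 + 36 = (8/9 - 1/4)*27 + 36 = (23/36)*27 + 36 = 69/4 + 36 = 213/4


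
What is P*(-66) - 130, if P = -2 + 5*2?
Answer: -658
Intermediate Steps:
P = 8 (P = -2 + 10 = 8)
P*(-66) - 130 = 8*(-66) - 130 = -528 - 130 = -658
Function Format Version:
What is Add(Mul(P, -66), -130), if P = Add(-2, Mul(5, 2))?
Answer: -658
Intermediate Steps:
P = 8 (P = Add(-2, 10) = 8)
Add(Mul(P, -66), -130) = Add(Mul(8, -66), -130) = Add(-528, -130) = -658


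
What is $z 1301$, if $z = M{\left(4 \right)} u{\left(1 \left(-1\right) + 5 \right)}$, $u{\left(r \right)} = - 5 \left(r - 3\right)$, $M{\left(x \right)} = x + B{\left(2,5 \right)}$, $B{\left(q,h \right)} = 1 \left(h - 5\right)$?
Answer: $-26020$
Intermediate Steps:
$B{\left(q,h \right)} = -5 + h$ ($B{\left(q,h \right)} = 1 \left(-5 + h\right) = -5 + h$)
$M{\left(x \right)} = x$ ($M{\left(x \right)} = x + \left(-5 + 5\right) = x + 0 = x$)
$u{\left(r \right)} = 15 - 5 r$ ($u{\left(r \right)} = - 5 \left(-3 + r\right) = 15 - 5 r$)
$z = -20$ ($z = 4 \left(15 - 5 \left(1 \left(-1\right) + 5\right)\right) = 4 \left(15 - 5 \left(-1 + 5\right)\right) = 4 \left(15 - 20\right) = 4 \left(-5\right) = -20$)
$z 1301 = \left(-20\right) 1301 = -26020$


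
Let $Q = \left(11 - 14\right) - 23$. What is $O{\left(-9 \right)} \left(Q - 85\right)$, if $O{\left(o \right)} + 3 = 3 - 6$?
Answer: $666$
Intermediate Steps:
$Q = -26$ ($Q = -3 - 23 = -26$)
$O{\left(o \right)} = -6$ ($O{\left(o \right)} = -3 + \left(3 - 6\right) = -3 - 3 = -6$)
$O{\left(-9 \right)} \left(Q - 85\right) = - 6 \left(-26 - 85\right) = \left(-6\right) \left(-111\right) = 666$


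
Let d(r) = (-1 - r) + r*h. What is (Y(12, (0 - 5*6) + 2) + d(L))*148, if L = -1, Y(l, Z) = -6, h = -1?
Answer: -740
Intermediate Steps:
d(r) = -1 - 2*r (d(r) = (-1 - r) + r*(-1) = (-1 - r) - r = -1 - 2*r)
(Y(12, (0 - 5*6) + 2) + d(L))*148 = (-6 + (-1 - 2*(-1)))*148 = (-6 + (-1 + 2))*148 = (-6 + 1)*148 = -5*148 = -740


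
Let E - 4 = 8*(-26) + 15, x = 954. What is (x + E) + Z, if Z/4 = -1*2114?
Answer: -7691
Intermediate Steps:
Z = -8456 (Z = 4*(-1*2114) = 4*(-2114) = -8456)
E = -189 (E = 4 + (8*(-26) + 15) = 4 + (-208 + 15) = 4 - 193 = -189)
(x + E) + Z = (954 - 189) - 8456 = 765 - 8456 = -7691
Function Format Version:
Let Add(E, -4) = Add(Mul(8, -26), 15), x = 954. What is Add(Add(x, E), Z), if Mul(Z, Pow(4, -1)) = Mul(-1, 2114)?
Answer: -7691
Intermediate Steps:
Z = -8456 (Z = Mul(4, Mul(-1, 2114)) = Mul(4, -2114) = -8456)
E = -189 (E = Add(4, Add(Mul(8, -26), 15)) = Add(4, Add(-208, 15)) = Add(4, -193) = -189)
Add(Add(x, E), Z) = Add(Add(954, -189), -8456) = Add(765, -8456) = -7691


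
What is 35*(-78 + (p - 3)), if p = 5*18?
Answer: 315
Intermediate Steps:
p = 90
35*(-78 + (p - 3)) = 35*(-78 + (90 - 3)) = 35*(-78 + 87) = 35*9 = 315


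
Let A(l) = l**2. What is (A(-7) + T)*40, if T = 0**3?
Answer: 1960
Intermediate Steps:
T = 0
(A(-7) + T)*40 = ((-7)**2 + 0)*40 = (49 + 0)*40 = 49*40 = 1960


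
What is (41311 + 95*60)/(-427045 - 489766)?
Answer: -47011/916811 ≈ -0.051277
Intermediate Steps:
(41311 + 95*60)/(-427045 - 489766) = (41311 + 5700)/(-916811) = 47011*(-1/916811) = -47011/916811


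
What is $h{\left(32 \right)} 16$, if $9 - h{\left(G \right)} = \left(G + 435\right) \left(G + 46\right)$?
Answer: $-582672$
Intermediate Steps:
$h{\left(G \right)} = 9 - \left(46 + G\right) \left(435 + G\right)$ ($h{\left(G \right)} = 9 - \left(G + 435\right) \left(G + 46\right) = 9 - \left(435 + G\right) \left(46 + G\right) = 9 - \left(46 + G\right) \left(435 + G\right)$)
$h{\left(32 \right)} 16 = \left(-20001 - 32^{2} - 15392\right) 16 = \left(-20001 - 1024 - 15392\right) 16 = \left(-36417\right) 16 = -582672$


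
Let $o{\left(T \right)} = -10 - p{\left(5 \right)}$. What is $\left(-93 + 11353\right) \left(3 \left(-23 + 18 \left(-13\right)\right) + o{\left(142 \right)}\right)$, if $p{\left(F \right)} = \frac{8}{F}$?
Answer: $-8812076$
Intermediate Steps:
$o{\left(T \right)} = - \frac{58}{5}$ ($o{\left(T \right)} = -10 - \frac{8}{5} = - \frac{58}{5}$)
$\left(-93 + 11353\right) \left(3 \left(-23 + 18 \left(-13\right)\right) + o{\left(142 \right)}\right) = \left(-93 + 11353\right) \left(3 \left(-23 + 18 \left(-13\right)\right) - \frac{58}{5}\right) = 11260 \left(3 \left(-23 - 234\right) - \frac{58}{5}\right) = 11260 \left(3 \left(-257\right) - \frac{58}{5}\right) = 11260 \left(-771 - \frac{58}{5}\right) = 11260 \left(- \frac{3913}{5}\right) = -8812076$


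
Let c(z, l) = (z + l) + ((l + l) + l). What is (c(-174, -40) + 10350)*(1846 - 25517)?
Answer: -237088736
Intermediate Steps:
c(z, l) = z + 4*l (c(z, l) = (l + z) + (2*l + l) = (l + z) + 3*l = z + 4*l)
(c(-174, -40) + 10350)*(1846 - 25517) = ((-174 + 4*(-40)) + 10350)*(1846 - 25517) = ((-174 - 160) + 10350)*(-23671) = (-334 + 10350)*(-23671) = 10016*(-23671) = -237088736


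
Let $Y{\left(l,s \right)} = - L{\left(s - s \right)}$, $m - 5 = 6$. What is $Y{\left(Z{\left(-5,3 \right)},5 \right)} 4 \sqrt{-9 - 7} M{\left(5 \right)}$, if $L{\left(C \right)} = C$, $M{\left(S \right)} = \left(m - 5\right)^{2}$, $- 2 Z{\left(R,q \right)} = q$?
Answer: $0$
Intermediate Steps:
$m = 11$ ($m = 5 + 6 = 11$)
$Z{\left(R,q \right)} = - \frac{q}{2}$
$M{\left(S \right)} = 36$ ($M{\left(S \right)} = \left(11 - 5\right)^{2} = 6^{2} = 36$)
$Y{\left(l,s \right)} = 0$ ($Y{\left(l,s \right)} = - (s - s) = \left(-1\right) 0 = 0$)
$Y{\left(Z{\left(-5,3 \right)},5 \right)} 4 \sqrt{-9 - 7} M{\left(5 \right)} = 0 \cdot 4 \sqrt{-9 - 7} \cdot 36 = 0 \sqrt{-16} \cdot 36 = 0 \cdot 4 i 36 = 0 \cdot 36 = 0$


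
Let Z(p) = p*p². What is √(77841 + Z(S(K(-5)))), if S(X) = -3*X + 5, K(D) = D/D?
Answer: √77849 ≈ 279.01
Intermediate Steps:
K(D) = 1
S(X) = 5 - 3*X
Z(p) = p³
√(77841 + Z(S(K(-5)))) = √(77841 + (5 - 3*1)³) = √(77841 + (5 - 3)³) = √(77841 + 2³) = √(77841 + 8) = √77849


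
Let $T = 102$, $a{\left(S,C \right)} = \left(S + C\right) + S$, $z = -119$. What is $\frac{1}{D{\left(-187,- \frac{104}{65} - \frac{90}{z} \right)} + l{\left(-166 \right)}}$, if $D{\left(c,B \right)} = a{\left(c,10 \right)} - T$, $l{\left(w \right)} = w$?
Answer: $- \frac{1}{632} \approx -0.0015823$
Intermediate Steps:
$a{\left(S,C \right)} = C + 2 S$ ($a{\left(S,C \right)} = \left(C + S\right) + S = C + 2 S$)
$D{\left(c,B \right)} = -92 + 2 c$ ($D{\left(c,B \right)} = \left(10 + 2 c\right) - 102 = -92 + 2 c$)
$\frac{1}{D{\left(-187,- \frac{104}{65} - \frac{90}{z} \right)} + l{\left(-166 \right)}} = \frac{1}{\left(-92 + 2 \left(-187\right)\right) - 166} = \frac{1}{\left(-92 - 374\right) - 166} = \frac{1}{-466 - 166} = \frac{1}{-632} = - \frac{1}{632}$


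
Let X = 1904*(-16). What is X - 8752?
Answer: -39216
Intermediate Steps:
X = -30464
X - 8752 = -30464 - 8752 = -39216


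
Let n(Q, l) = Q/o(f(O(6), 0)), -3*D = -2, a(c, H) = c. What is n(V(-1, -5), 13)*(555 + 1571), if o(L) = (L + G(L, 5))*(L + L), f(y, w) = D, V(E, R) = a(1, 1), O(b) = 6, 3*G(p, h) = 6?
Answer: 9567/16 ≈ 597.94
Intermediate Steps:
G(p, h) = 2 (G(p, h) = (1/3)*6 = 2)
D = 2/3 (D = -1/3*(-2) = 2/3 ≈ 0.66667)
V(E, R) = 1
f(y, w) = 2/3
o(L) = 2*L*(2 + L) (o(L) = (L + 2)*(L + L) = (2 + L)*(2*L) = 2*L*(2 + L))
n(Q, l) = 9*Q/32 (n(Q, l) = Q/((2*(2/3)*(2 + 2/3))) = Q/((2*(2/3)*(8/3))) = Q/(32/9) = Q*(9/32) = 9*Q/32)
n(V(-1, -5), 13)*(555 + 1571) = ((9/32)*1)*(555 + 1571) = (9/32)*2126 = 9567/16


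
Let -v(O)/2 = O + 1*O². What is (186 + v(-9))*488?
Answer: 20496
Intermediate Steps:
v(O) = -2*O - 2*O² (v(O) = -2*(O + 1*O²) = -2*(O + O²) = -2*O - 2*O²)
(186 + v(-9))*488 = (186 - 2*(-9)*(1 - 9))*488 = (186 - 2*(-9)*(-8))*488 = (186 - 144)*488 = 42*488 = 20496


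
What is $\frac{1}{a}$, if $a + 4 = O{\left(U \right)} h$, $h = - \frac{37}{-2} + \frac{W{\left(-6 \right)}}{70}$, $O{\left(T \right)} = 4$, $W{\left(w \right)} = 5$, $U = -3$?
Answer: $\frac{7}{492} \approx 0.014228$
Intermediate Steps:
$h = \frac{130}{7}$ ($h = - \frac{37}{-2} + \frac{5}{70} = \left(-37\right) \left(- \frac{1}{2}\right) + 5 \cdot \frac{1}{70} = \frac{37}{2} + \frac{1}{14} = \frac{130}{7} \approx 18.571$)
$a = \frac{492}{7}$ ($a = -4 + 4 \cdot \frac{130}{7} = -4 + \frac{520}{7} = \frac{492}{7} \approx 70.286$)
$\frac{1}{a} = \frac{1}{\frac{492}{7}} = \frac{7}{492}$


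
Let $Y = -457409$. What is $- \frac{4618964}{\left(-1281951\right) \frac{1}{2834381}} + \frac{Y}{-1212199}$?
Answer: $\frac{1442726662035326225}{141270883659} \approx 1.0212 \cdot 10^{7}$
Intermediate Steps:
$- \frac{4618964}{\left(-1281951\right) \frac{1}{2834381}} + \frac{Y}{-1212199} = - \frac{4618964}{\left(-1281951\right) \frac{1}{2834381}} - \frac{457409}{-1212199} = - \frac{4618964}{\left(-1281951\right) \frac{1}{2834381}} - - \frac{457409}{1212199} = - \frac{4618964}{- \frac{116541}{257671}} + \frac{457409}{1212199} = \left(-4618964\right) \left(- \frac{257671}{116541}\right) + \frac{457409}{1212199} = \frac{1190173072844}{116541} + \frac{457409}{1212199} = \frac{1442726662035326225}{141270883659}$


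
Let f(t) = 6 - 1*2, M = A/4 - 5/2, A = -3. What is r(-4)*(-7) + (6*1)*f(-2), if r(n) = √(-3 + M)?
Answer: 24 - 35*I/2 ≈ 24.0 - 17.5*I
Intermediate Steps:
M = -13/4 (M = -3/4 - 5/2 = -3*¼ - 5*½ = -¾ - 5/2 = -13/4 ≈ -3.2500)
f(t) = 4 (f(t) = 6 - 2 = 4)
r(n) = 5*I/2 (r(n) = √(-3 - 13/4) = √(-25/4) = 5*I/2)
r(-4)*(-7) + (6*1)*f(-2) = (5*I/2)*(-7) + (6*1)*4 = -35*I/2 + 6*4 = -35*I/2 + 24 = 24 - 35*I/2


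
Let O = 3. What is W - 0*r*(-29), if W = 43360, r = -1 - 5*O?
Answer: 43360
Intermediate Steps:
r = -16 (r = -1 - 5*3 = -1 - 15 = -16)
W - 0*r*(-29) = 43360 - 0*(-16)*(-29) = 43360 - 0*(-29) = 43360 - 1*0 = 43360 + 0 = 43360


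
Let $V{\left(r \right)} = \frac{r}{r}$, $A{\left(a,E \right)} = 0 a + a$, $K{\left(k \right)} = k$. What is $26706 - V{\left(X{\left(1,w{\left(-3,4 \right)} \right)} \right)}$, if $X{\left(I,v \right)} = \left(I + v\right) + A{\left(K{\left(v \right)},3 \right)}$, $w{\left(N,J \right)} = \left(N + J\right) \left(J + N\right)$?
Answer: $26705$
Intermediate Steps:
$w{\left(N,J \right)} = \left(J + N\right)^{2}$ ($w{\left(N,J \right)} = \left(J + N\right) \left(J + N\right) = \left(J + N\right)^{2}$)
$A{\left(a,E \right)} = a$ ($A{\left(a,E \right)} = 0 + a = a$)
$X{\left(I,v \right)} = I + 2 v$ ($X{\left(I,v \right)} = \left(I + v\right) + v = I + 2 v$)
$V{\left(r \right)} = 1$
$26706 - V{\left(X{\left(1,w{\left(-3,4 \right)} \right)} \right)} = 26706 - 1 = 26705$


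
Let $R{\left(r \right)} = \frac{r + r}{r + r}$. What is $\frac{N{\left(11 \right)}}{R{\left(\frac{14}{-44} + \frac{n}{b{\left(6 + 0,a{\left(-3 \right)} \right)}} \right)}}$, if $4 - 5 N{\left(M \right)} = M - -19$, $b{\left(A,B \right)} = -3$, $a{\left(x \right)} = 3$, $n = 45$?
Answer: $- \frac{26}{5} \approx -5.2$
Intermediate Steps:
$N{\left(M \right)} = -3 - \frac{M}{5}$ ($N{\left(M \right)} = \frac{4}{5} - \frac{M - -19}{5} = \frac{4}{5} - \frac{M + 19}{5} = \frac{4}{5} - \frac{19 + M}{5} = \frac{4}{5} - \left(\frac{19}{5} + \frac{M}{5}\right) = -3 - \frac{M}{5}$)
$R{\left(r \right)} = 1$ ($R{\left(r \right)} = \frac{2 r}{2 r} = 2 r \frac{1}{2 r} = 1$)
$\frac{N{\left(11 \right)}}{R{\left(\frac{14}{-44} + \frac{n}{b{\left(6 + 0,a{\left(-3 \right)} \right)}} \right)}} = \frac{-3 - \frac{11}{5}}{1} = \left(-3 - \frac{11}{5}\right) 1 = \left(- \frac{26}{5}\right) 1 = - \frac{26}{5}$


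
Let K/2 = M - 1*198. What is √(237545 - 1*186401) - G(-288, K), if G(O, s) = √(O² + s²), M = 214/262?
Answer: 2*√12786 - 2*√1023091057/131 ≈ -262.18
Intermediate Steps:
M = 107/131 (M = 214*(1/262) = 107/131 ≈ 0.81679)
K = -51662/131 (K = 2*(107/131 - 1*198) = 2*(107/131 - 198) = 2*(-25831/131) = -51662/131 ≈ -394.37)
√(237545 - 1*186401) - G(-288, K) = √(237545 - 1*186401) - √((-288)² + (-51662/131)²) = √(237545 - 186401) - √(82944 + 2668962244/17161) = √51144 - √(4092364228/17161) = 2*√12786 - 2*√1023091057/131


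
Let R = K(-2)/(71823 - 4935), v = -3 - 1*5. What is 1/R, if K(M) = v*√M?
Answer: 8361*I*√2/2 ≈ 5912.1*I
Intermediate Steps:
v = -8 (v = -3 - 5 = -8)
K(M) = -8*√M
R = -I*√2/8361 (R = (-8*I*√2)/(71823 - 4935) = -8*I*√2/66888 = -8*I*√2*(1/66888) = -I*√2/8361 ≈ -0.00016914*I)
1/R = 1/(-I*√2/8361) = 8361*I*√2/2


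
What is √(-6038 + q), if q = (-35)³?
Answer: I*√48913 ≈ 221.16*I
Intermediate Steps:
q = -42875
√(-6038 + q) = √(-6038 - 42875) = √(-48913) = I*√48913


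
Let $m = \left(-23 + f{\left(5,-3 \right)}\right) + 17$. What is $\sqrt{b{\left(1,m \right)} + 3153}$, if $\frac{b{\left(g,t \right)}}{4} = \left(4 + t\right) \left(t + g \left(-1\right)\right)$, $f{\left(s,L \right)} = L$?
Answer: $\sqrt{3353} \approx 57.905$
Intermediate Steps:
$m = -9$ ($m = \left(-23 - 3\right) + 17 = -26 + 17 = -9$)
$b{\left(g,t \right)} = 4 \left(4 + t\right) \left(t - g\right)$ ($b{\left(g,t \right)} = 4 \left(4 + t\right) \left(t + g \left(-1\right)\right) = 4 \left(4 + t\right) \left(t - g\right)$)
$\sqrt{b{\left(1,m \right)} + 3153} = \sqrt{\left(\left(-16\right) 1 + 4 \left(-9\right)^{2} + 16 \left(-9\right) - 4 \left(-9\right)\right) + 3153} = \sqrt{\left(-16 + 4 \cdot 81 - 144 + 36\right) + 3153} = \sqrt{\left(-16 + 324 - 144 + 36\right) + 3153} = \sqrt{200 + 3153} = \sqrt{3353}$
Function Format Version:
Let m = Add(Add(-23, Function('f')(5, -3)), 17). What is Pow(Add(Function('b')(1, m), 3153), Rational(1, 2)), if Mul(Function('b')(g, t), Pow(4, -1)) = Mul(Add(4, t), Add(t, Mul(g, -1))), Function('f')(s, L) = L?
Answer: Pow(3353, Rational(1, 2)) ≈ 57.905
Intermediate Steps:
m = -9 (m = Add(Add(-23, -3), 17) = Add(-26, 17) = -9)
Function('b')(g, t) = Mul(4, Add(4, t), Add(t, Mul(-1, g))) (Function('b')(g, t) = Mul(4, Mul(Add(4, t), Add(t, Mul(g, -1)))) = Mul(4, Mul(Add(4, t), Add(t, Mul(-1, g)))) = Mul(4, Add(4, t), Add(t, Mul(-1, g))))
Pow(Add(Function('b')(1, m), 3153), Rational(1, 2)) = Pow(Add(Add(Mul(-16, 1), Mul(4, Pow(-9, 2)), Mul(16, -9), Mul(-4, 1, -9)), 3153), Rational(1, 2)) = Pow(Add(Add(-16, Mul(4, 81), -144, 36), 3153), Rational(1, 2)) = Pow(Add(Add(-16, 324, -144, 36), 3153), Rational(1, 2)) = Pow(Add(200, 3153), Rational(1, 2)) = Pow(3353, Rational(1, 2))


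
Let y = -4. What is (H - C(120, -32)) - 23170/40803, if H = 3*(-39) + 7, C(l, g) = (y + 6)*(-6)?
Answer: -574552/5829 ≈ -98.568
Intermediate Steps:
C(l, g) = -12 (C(l, g) = (-4 + 6)*(-6) = 2*(-6) = -12)
H = -110 (H = -117 + 7 = -110)
(H - C(120, -32)) - 23170/40803 = (-110 - 1*(-12)) - 23170/40803 = (-110 + 12) - 23170*1/40803 = -98 - 3310/5829 = -574552/5829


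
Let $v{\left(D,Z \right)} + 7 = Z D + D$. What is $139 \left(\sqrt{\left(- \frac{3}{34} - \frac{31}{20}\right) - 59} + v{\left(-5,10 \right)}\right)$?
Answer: $-8618 + \frac{139 i \sqrt{1752445}}{170} \approx -8618.0 + 1082.4 i$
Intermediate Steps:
$v{\left(D,Z \right)} = -7 + D + D Z$ ($v{\left(D,Z \right)} = -7 + \left(Z D + D\right) = -7 + \left(D Z + D\right) = -7 + \left(D + D Z\right) = -7 + D + D Z$)
$139 \left(\sqrt{\left(- \frac{3}{34} - \frac{31}{20}\right) - 59} + v{\left(-5,10 \right)}\right) = 139 \left(\sqrt{\left(- \frac{3}{34} - \frac{31}{20}\right) - 59} - 62\right) = 139 \left(\sqrt{- \frac{557}{340} - 59} - 62\right) = 139 \left(\sqrt{- \frac{20617}{340}} - 62\right) = 139 \left(\frac{i \sqrt{1752445}}{170} - 62\right) = 139 \left(-62 + \frac{i \sqrt{1752445}}{170}\right) = -8618 + \frac{139 i \sqrt{1752445}}{170}$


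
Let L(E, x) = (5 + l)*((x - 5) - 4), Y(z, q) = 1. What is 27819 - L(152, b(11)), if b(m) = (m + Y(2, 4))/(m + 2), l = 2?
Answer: 362382/13 ≈ 27876.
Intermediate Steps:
b(m) = (1 + m)/(2 + m) (b(m) = (m + 1)/(m + 2) = (1 + m)/(2 + m))
L(E, x) = -63 + 7*x (L(E, x) = (5 + 2)*((x - 5) - 4) = 7*((-5 + x) - 4) = 7*(-9 + x) = -63 + 7*x)
27819 - L(152, b(11)) = 27819 - (-63 + 7*((1 + 11)/(2 + 11))) = 27819 - (-63 + 7*(12/13)) = 27819 - (-63 + 84/13) = 27819 - 1*(-735/13) = 27819 + 735/13 = 362382/13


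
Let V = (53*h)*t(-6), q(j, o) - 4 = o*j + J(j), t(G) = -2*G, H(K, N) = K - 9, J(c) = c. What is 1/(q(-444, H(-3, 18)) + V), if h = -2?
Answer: 1/3616 ≈ 0.00027655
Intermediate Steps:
H(K, N) = -9 + K
q(j, o) = 4 + j + j*o (q(j, o) = 4 + (o*j + j) = 4 + (j*o + j) = 4 + (j + j*o) = 4 + j + j*o)
V = -1272 (V = (53*(-2))*(-2*(-6)) = -106*12 = -1272)
1/(q(-444, H(-3, 18)) + V) = 1/((4 - 444 - 444*(-9 - 3)) - 1272) = 1/((4 - 444 - 444*(-12)) - 1272) = 1/((4 - 444 + 5328) - 1272) = 1/(4888 - 1272) = 1/3616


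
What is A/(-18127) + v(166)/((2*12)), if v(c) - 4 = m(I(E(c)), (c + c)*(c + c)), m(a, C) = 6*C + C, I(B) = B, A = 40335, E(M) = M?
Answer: 3496329401/108762 ≈ 32147.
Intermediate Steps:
m(a, C) = 7*C
v(c) = 4 + 28*c² (v(c) = 4 + 7*((c + c)*(c + c)) = 4 + 7*((2*c)*(2*c)) = 4 + 7*(4*c²) = 4 + 28*c²)
A/(-18127) + v(166)/((2*12)) = 40335/(-18127) + (4 + 28*166²)/((2*12)) = 40335*(-1/18127) + (4 + 28*27556)/24 = -40335/18127 + (4 + 771568)*(1/24) = -40335/18127 + 771572*(1/24) = -40335/18127 + 192893/6 = 3496329401/108762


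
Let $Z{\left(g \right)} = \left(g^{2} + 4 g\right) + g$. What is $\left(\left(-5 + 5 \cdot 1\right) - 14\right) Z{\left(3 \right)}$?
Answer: $-336$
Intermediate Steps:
$Z{\left(g \right)} = g^{2} + 5 g$
$\left(\left(-5 + 5 \cdot 1\right) - 14\right) Z{\left(3 \right)} = \left(\left(-5 + 5 \cdot 1\right) - 14\right) 3 \left(5 + 3\right) = \left(\left(-5 + 5\right) - 14\right) 3 \cdot 8 = \left(0 - 14\right) 24 = \left(-14\right) 24 = -336$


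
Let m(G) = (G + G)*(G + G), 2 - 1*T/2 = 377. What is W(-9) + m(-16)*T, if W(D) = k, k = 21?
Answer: -767979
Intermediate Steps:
T = -750 (T = 4 - 2*377 = 4 - 754 = -750)
W(D) = 21
m(G) = 4*G² (m(G) = (2*G)*(2*G) = 4*G²)
W(-9) + m(-16)*T = 21 + (4*(-16)²)*(-750) = 21 + (4*256)*(-750) = 21 + 1024*(-750) = 21 - 768000 = -767979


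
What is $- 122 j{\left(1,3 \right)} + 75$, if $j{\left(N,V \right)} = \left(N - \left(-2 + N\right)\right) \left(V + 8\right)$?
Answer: $-2609$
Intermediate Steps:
$j{\left(N,V \right)} = 16 + 2 V$ ($j{\left(N,V \right)} = 2 \left(8 + V\right) = 16 + 2 V$)
$- 122 j{\left(1,3 \right)} + 75 = - 122 \left(16 + 2 \cdot 3\right) + 75 = - 122 \left(16 + 6\right) + 75 = \left(-122\right) 22 + 75 = -2684 + 75 = -2609$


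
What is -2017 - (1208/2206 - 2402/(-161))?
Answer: -360931561/177583 ≈ -2032.5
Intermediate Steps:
-2017 - (1208/2206 - 2402/(-161)) = -2017 - (1208*(1/2206) - 2402*(-1/161)) = -2017 - (604/1103 + 2402/161) = -2017 - 1*2746650/177583 = -2017 - 2746650/177583 = -360931561/177583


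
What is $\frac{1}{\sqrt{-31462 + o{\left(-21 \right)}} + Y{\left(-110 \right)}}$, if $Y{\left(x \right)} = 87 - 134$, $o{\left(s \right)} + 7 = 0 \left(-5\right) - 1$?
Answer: $- \frac{47}{33679} - \frac{i \sqrt{31470}}{33679} \approx -0.0013955 - 0.0052673 i$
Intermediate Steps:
$o{\left(s \right)} = -8$ ($o{\left(s \right)} = -7 + \left(0 \left(-5\right) - 1\right) = -7 + \left(0 - 1\right) = -7 - 1 = -8$)
$Y{\left(x \right)} = -47$
$\frac{1}{\sqrt{-31462 + o{\left(-21 \right)}} + Y{\left(-110 \right)}} = \frac{1}{\sqrt{-31462 - 8} - 47} = \frac{1}{\sqrt{-31470} - 47} = \frac{1}{i \sqrt{31470} - 47} = \frac{1}{-47 + i \sqrt{31470}}$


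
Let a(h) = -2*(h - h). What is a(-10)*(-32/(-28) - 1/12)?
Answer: 0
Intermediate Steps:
a(h) = 0 (a(h) = -2*0 = 0)
a(-10)*(-32/(-28) - 1/12) = 0*(-32/(-28) - 1/12) = 0*(-32*(-1/28) - 1*1/12) = 0*(8/7 - 1/12) = 0*(89/84) = 0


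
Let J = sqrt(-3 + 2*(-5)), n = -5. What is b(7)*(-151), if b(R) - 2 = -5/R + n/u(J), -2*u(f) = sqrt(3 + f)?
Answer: -1359/7 - 1510/sqrt(3 + I*sqrt(13)) ≈ -825.43 + 295.97*I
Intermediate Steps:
J = I*sqrt(13) (J = sqrt(-3 - 10) = sqrt(-13) = I*sqrt(13) ≈ 3.6056*I)
u(f) = -sqrt(3 + f)/2
b(R) = 2 - 5/R + 10/sqrt(3 + I*sqrt(13)) (b(R) = 2 + (-5/R - 5*(-2/sqrt(3 + I*sqrt(13)))) = 2 + (-5/R - (-10)/sqrt(3 + I*sqrt(13))) = 2 + (-5/R + 10/sqrt(3 + I*sqrt(13))) = 2 - 5/R + 10/sqrt(3 + I*sqrt(13)))
b(7)*(-151) = (2 - 5/7 + 10/sqrt(3 + I*sqrt(13)))*(-151) = (9/7 + 10/sqrt(3 + I*sqrt(13)))*(-151) = -1359/7 - 1510/sqrt(3 + I*sqrt(13))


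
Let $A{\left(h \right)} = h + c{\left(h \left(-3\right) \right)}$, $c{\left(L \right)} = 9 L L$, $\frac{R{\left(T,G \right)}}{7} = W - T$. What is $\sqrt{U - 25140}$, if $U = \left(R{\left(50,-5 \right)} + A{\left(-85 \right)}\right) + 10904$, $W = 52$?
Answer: $\sqrt{570918} \approx 755.59$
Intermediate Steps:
$R{\left(T,G \right)} = 364 - 7 T$ ($R{\left(T,G \right)} = 7 \left(52 - T\right) = 364 - 7 T$)
$c{\left(L \right)} = 9 L^{2}$
$A{\left(h \right)} = h + 81 h^{2}$ ($A{\left(h \right)} = h + 9 \left(h \left(-3\right)\right)^{2} = h + 9 \left(- 3 h\right)^{2} = h + 9 \cdot 9 h^{2} = h + 81 h^{2}$)
$U = 596058$ ($U = \left(\left(364 - 350\right) - 85 \left(1 + 81 \left(-85\right)\right)\right) + 10904 = \left(\left(364 - 350\right) - 85 \left(1 - 6885\right)\right) + 10904 = \left(14 - -585140\right) + 10904 = \left(14 + 585140\right) + 10904 = 585154 + 10904 = 596058$)
$\sqrt{U - 25140} = \sqrt{596058 - 25140} = \sqrt{570918}$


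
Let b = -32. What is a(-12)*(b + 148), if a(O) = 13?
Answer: 1508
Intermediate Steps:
a(-12)*(b + 148) = 13*(-32 + 148) = 13*116 = 1508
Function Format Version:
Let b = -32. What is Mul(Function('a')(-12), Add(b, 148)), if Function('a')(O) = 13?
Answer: 1508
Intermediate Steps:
Mul(Function('a')(-12), Add(b, 148)) = Mul(13, Add(-32, 148)) = Mul(13, 116) = 1508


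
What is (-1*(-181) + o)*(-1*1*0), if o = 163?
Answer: 0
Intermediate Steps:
(-1*(-181) + o)*(-1*1*0) = (-1*(-181) + 163)*(-1*1*0) = (181 + 163)*(-1*0) = 344*0 = 0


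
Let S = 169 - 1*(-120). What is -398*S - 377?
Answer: -115399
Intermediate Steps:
S = 289 (S = 169 + 120 = 289)
-398*S - 377 = -398*289 - 377 = -115022 - 377 = -115399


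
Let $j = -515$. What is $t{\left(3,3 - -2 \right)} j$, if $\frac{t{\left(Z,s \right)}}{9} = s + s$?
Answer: $-46350$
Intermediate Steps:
$t{\left(Z,s \right)} = 18 s$ ($t{\left(Z,s \right)} = 9 \left(s + s\right) = 9 \cdot 2 s = 18 s$)
$t{\left(3,3 - -2 \right)} j = 18 \left(3 - -2\right) \left(-515\right) = 18 \left(3 + 2\right) \left(-515\right) = 18 \cdot 5 \left(-515\right) = 90 \left(-515\right) = -46350$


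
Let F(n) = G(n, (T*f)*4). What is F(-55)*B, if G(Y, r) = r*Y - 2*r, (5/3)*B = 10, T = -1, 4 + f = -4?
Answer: -10944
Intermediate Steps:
f = -8 (f = -4 - 4 = -8)
B = 6 (B = (⅗)*10 = 6)
G(Y, r) = -2*r + Y*r (G(Y, r) = Y*r - 2*r = -2*r + Y*r)
F(n) = -64 + 32*n (F(n) = (-1*(-8)*4)*(-2 + n) = (8*4)*(-2 + n) = 32*(-2 + n) = -64 + 32*n)
F(-55)*B = (-64 + 32*(-55))*6 = (-64 - 1760)*6 = -1824*6 = -10944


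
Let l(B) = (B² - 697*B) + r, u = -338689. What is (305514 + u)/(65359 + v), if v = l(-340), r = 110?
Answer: -33175/418049 ≈ -0.079357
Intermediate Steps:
l(B) = 110 + B² - 697*B (l(B) = (B² - 697*B) + 110 = 110 + B² - 697*B)
v = 352690 (v = 110 + (-340)² - 697*(-340) = 110 + 115600 + 236980 = 352690)
(305514 + u)/(65359 + v) = (305514 - 338689)/(65359 + 352690) = -33175/418049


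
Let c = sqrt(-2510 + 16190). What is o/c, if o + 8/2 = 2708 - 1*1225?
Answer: 493*sqrt(95)/380 ≈ 12.645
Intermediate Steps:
c = 12*sqrt(95) (c = sqrt(13680) = 12*sqrt(95) ≈ 116.96)
o = 1479 (o = -4 + (2708 - 1*1225) = -4 + (2708 - 1225) = -4 + 1483 = 1479)
o/c = 1479/((12*sqrt(95))) = 1479*(sqrt(95)/1140) = 493*sqrt(95)/380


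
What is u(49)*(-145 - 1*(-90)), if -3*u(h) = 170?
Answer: 9350/3 ≈ 3116.7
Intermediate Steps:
u(h) = -170/3 (u(h) = -⅓*170 = -170/3)
u(49)*(-145 - 1*(-90)) = -170*(-145 - 1*(-90))/3 = -170*(-145 + 90)/3 = -170/3*(-55) = 9350/3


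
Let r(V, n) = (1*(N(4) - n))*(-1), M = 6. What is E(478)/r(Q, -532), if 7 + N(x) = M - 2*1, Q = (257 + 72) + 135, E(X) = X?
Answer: -478/529 ≈ -0.90359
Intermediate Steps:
Q = 464 (Q = 329 + 135 = 464)
N(x) = -3 (N(x) = -7 + (6 - 2*1) = -7 + (6 - 2) = -7 + 4 = -3)
r(V, n) = 3 + n (r(V, n) = (1*(-3 - n))*(-1) = (-3 - n)*(-1) = 3 + n)
E(478)/r(Q, -532) = 478/(3 - 532) = 478/(-529) = 478*(-1/529) = -478/529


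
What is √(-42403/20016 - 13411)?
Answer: I*√37318300081/1668 ≈ 115.82*I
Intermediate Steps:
√(-42403/20016 - 13411) = √(-268476979/20016) = I*√37318300081/1668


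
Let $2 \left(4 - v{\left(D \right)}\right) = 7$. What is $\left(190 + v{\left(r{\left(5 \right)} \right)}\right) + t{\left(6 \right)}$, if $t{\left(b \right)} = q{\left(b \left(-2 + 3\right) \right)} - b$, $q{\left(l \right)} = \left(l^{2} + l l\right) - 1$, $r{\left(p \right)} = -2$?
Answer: $\frac{511}{2} \approx 255.5$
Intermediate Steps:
$v{\left(D \right)} = \frac{1}{2}$ ($v{\left(D \right)} = 4 - \frac{7}{2} = \frac{1}{2}$)
$q{\left(l \right)} = -1 + 2 l^{2}$ ($q{\left(l \right)} = \left(l^{2} + l^{2}\right) - 1 = 2 l^{2} - 1 = -1 + 2 l^{2}$)
$t{\left(b \right)} = -1 - b + 2 b^{2}$ ($t{\left(b \right)} = \left(-1 + 2 \left(b \left(-2 + 3\right)\right)^{2}\right) - b = \left(-1 + 2 \left(b 1\right)^{2}\right) - b = \left(-1 + 2 b^{2}\right) - b = -1 - b + 2 b^{2}$)
$\left(190 + v{\left(r{\left(5 \right)} \right)}\right) + t{\left(6 \right)} = \left(190 + \frac{1}{2}\right) - \left(7 - 72\right) = \frac{381}{2} - -65 = \frac{381}{2} + 65 = \frac{511}{2}$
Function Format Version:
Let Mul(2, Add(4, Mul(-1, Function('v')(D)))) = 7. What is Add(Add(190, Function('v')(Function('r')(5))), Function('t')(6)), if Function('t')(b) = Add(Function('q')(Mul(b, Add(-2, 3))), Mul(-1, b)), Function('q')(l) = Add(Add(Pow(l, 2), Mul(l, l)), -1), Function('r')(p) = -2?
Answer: Rational(511, 2) ≈ 255.50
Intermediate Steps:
Function('v')(D) = Rational(1, 2) (Function('v')(D) = Add(4, Mul(Rational(-1, 2), 7)) = Add(4, Rational(-7, 2)) = Rational(1, 2))
Function('q')(l) = Add(-1, Mul(2, Pow(l, 2))) (Function('q')(l) = Add(Add(Pow(l, 2), Pow(l, 2)), -1) = Add(Mul(2, Pow(l, 2)), -1) = Add(-1, Mul(2, Pow(l, 2))))
Function('t')(b) = Add(-1, Mul(-1, b), Mul(2, Pow(b, 2))) (Function('t')(b) = Add(Add(-1, Mul(2, Pow(Mul(b, Add(-2, 3)), 2))), Mul(-1, b)) = Add(Add(-1, Mul(2, Pow(Mul(b, 1), 2))), Mul(-1, b)) = Add(Add(-1, Mul(2, Pow(b, 2))), Mul(-1, b)) = Add(-1, Mul(-1, b), Mul(2, Pow(b, 2))))
Add(Add(190, Function('v')(Function('r')(5))), Function('t')(6)) = Add(Add(190, Rational(1, 2)), Add(-1, Mul(-1, 6), Mul(2, Pow(6, 2)))) = Add(Rational(381, 2), Add(-1, -6, Mul(2, 36))) = Add(Rational(381, 2), Add(-1, -6, 72)) = Add(Rational(381, 2), 65) = Rational(511, 2)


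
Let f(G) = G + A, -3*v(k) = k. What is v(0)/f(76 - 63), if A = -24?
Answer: 0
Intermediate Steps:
v(k) = -k/3
f(G) = -24 + G (f(G) = G - 24 = -24 + G)
v(0)/f(76 - 63) = (-1/3*0)/(-24 + (76 - 63)) = 0/(-24 + 13) = 0/(-11) = 0*(-1/11) = 0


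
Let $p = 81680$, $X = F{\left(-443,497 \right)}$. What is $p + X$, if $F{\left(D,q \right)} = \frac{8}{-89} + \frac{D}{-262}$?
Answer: $\frac{1904651571}{23318} \approx 81682.0$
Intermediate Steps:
$F{\left(D,q \right)} = - \frac{8}{89} - \frac{D}{262}$ ($F{\left(D,q \right)} = 8 \left(- \frac{1}{89}\right) + D \left(- \frac{1}{262}\right) = - \frac{8}{89} - \frac{D}{262}$)
$X = \frac{37331}{23318}$ ($X = - \frac{8}{89} - - \frac{443}{262} = - \frac{8}{89} + \frac{443}{262} = \frac{37331}{23318} \approx 1.601$)
$p + X = 81680 + \frac{37331}{23318} = \frac{1904651571}{23318}$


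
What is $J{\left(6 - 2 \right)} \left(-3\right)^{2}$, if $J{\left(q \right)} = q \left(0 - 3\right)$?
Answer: $-108$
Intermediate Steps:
$J{\left(q \right)} = - 3 q$ ($J{\left(q \right)} = q \left(-3\right) = - 3 q$)
$J{\left(6 - 2 \right)} \left(-3\right)^{2} = - 3 \left(6 - 2\right) \left(-3\right)^{2} = \left(-3\right) 4 \cdot 9 = \left(-12\right) 9 = -108$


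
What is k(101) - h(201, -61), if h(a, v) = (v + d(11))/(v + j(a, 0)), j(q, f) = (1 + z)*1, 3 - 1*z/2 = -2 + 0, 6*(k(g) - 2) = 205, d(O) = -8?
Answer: 2609/75 ≈ 34.787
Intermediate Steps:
k(g) = 217/6 (k(g) = 2 + (⅙)*205 = 2 + 205/6 = 217/6)
z = 10 (z = 6 - 2*(-2 + 0) = 6 - 2*(-2) = 6 + 4 = 10)
j(q, f) = 11 (j(q, f) = (1 + 10)*1 = 11*1 = 11)
h(a, v) = (-8 + v)/(11 + v) (h(a, v) = (v - 8)/(v + 11) = (-8 + v)/(11 + v))
k(101) - h(201, -61) = 217/6 - (-8 - 61)/(11 - 61) = 217/6 - (-69)/(-50) = 217/6 - (-1)*(-69)/50 = 217/6 - 1*69/50 = 217/6 - 69/50 = 2609/75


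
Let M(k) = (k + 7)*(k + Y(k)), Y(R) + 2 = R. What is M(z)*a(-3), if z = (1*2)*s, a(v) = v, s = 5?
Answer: -918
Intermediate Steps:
Y(R) = -2 + R
z = 10 (z = (1*2)*5 = 2*5 = 10)
M(k) = (-2 + 2*k)*(7 + k) (M(k) = (k + 7)*(k + (-2 + k)) = (7 + k)*(-2 + 2*k) = (-2 + 2*k)*(7 + k))
M(z)*a(-3) = (-14 + 2*10**2 + 12*10)*(-3) = (-14 + 2*100 + 120)*(-3) = (-14 + 200 + 120)*(-3) = 306*(-3) = -918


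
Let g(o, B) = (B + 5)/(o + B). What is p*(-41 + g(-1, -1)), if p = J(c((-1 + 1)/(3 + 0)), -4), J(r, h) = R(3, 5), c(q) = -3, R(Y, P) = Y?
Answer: -129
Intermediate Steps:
J(r, h) = 3
p = 3
g(o, B) = (5 + B)/(B + o)
p*(-41 + g(-1, -1)) = 3*(-41 + (5 - 1)/(-1 - 1)) = 3*(-41 + 4/(-2)) = 3*(-41 - 1/2*4) = 3*(-41 - 2) = 3*(-43) = -129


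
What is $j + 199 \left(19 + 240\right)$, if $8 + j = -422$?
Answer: $51111$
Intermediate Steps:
$j = -430$ ($j = -8 - 422 = -430$)
$j + 199 \left(19 + 240\right) = -430 + 199 \left(19 + 240\right) = -430 + 199 \cdot 259 = -430 + 51541 = 51111$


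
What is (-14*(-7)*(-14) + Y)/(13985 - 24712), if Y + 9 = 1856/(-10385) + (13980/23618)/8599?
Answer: 1456523275286581/11312168175112945 ≈ 0.12876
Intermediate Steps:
Y = -9679354688561/1054550962535 (Y = -9 + (1856/(-10385) + (13980/23618)/8599) = -9 + (1856*(-1/10385) + (13980*(1/23618))*(1/8599)) = -9 + (-1856/10385 + (6990/11809)*(1/8599)) = -9 + (-1856/10385 + 6990/101545591) = -9 - 188396025746/1054550962535 = -9679354688561/1054550962535 ≈ -9.1786)
(-14*(-7)*(-14) + Y)/(13985 - 24712) = (-14*(-7)*(-14) - 9679354688561/1054550962535)/(13985 - 24712) = (98*(-14) - 9679354688561/1054550962535)/(-10727) = (-1372 - 9679354688561/1054550962535)*(-1/10727) = -1456523275286581/1054550962535*(-1/10727) = 1456523275286581/11312168175112945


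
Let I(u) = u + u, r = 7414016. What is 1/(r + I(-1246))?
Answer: 1/7411524 ≈ 1.3492e-7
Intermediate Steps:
I(u) = 2*u
1/(r + I(-1246)) = 1/(7414016 + 2*(-1246)) = 1/(7414016 - 2492) = 1/7411524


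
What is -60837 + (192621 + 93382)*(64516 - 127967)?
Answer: -18147237190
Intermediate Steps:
-60837 + (192621 + 93382)*(64516 - 127967) = -60837 + 286003*(-63451) = -60837 - 18147176353 = -18147237190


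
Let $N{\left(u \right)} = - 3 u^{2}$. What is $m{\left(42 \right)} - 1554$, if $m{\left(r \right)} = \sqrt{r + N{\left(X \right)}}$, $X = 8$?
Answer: $-1554 + 5 i \sqrt{6} \approx -1554.0 + 12.247 i$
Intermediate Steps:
$m{\left(r \right)} = \sqrt{-192 + r}$ ($m{\left(r \right)} = \sqrt{r - 3 \cdot 8^{2}} = \sqrt{r - 192} = \sqrt{-192 + r}$)
$m{\left(42 \right)} - 1554 = \sqrt{-192 + 42} - 1554 = \sqrt{-150} - 1554 = 5 i \sqrt{6} - 1554 = -1554 + 5 i \sqrt{6}$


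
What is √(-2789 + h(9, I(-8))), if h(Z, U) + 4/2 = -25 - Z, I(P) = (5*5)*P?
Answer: 5*I*√113 ≈ 53.151*I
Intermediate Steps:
I(P) = 25*P
h(Z, U) = -27 - Z (h(Z, U) = -2 + (-25 - Z) = -27 - Z)
√(-2789 + h(9, I(-8))) = √(-2789 + (-27 - 1*9)) = √(-2789 + (-27 - 9)) = √(-2789 - 36) = √(-2825) = 5*I*√113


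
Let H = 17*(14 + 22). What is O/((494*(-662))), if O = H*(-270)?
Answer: 41310/81757 ≈ 0.50528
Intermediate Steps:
H = 612 (H = 17*36 = 612)
O = -165240 (O = 612*(-270) = -165240)
O/((494*(-662))) = -165240/(494*(-662)) = -165240/(-327028) = -165240*(-1/327028) = 41310/81757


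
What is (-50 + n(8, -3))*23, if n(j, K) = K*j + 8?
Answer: -1518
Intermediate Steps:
n(j, K) = 8 + K*j
(-50 + n(8, -3))*23 = (-50 + (8 - 3*8))*23 = (-50 + (8 - 24))*23 = (-50 - 16)*23 = -66*23 = -1518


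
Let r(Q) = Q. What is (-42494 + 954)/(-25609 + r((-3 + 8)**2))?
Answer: 10385/6396 ≈ 1.6237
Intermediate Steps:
(-42494 + 954)/(-25609 + r((-3 + 8)**2)) = (-42494 + 954)/(-25609 + (-3 + 8)**2) = -41540/(-25609 + 5**2) = -41540/(-25609 + 25) = -41540/(-25584) = -41540*(-1/25584) = 10385/6396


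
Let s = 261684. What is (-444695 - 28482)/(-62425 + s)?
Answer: -473177/199259 ≈ -2.3747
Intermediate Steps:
(-444695 - 28482)/(-62425 + s) = (-444695 - 28482)/(-62425 + 261684) = -473177/199259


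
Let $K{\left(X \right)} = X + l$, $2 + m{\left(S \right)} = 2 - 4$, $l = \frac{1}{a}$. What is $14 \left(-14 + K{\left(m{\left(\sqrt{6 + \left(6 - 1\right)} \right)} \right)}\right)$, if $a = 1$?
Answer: $-238$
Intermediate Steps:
$l = 1$ ($l = 1^{-1} = 1$)
$m{\left(S \right)} = -4$ ($m{\left(S \right)} = -2 + \left(2 - 4\right) = -2 - 2 = -4$)
$K{\left(X \right)} = 1 + X$ ($K{\left(X \right)} = X + 1 = 1 + X$)
$14 \left(-14 + K{\left(m{\left(\sqrt{6 + \left(6 - 1\right)} \right)} \right)}\right) = 14 \left(-14 + \left(1 - 4\right)\right) = 14 \left(-14 - 3\right) = 14 \left(-17\right) = -238$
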